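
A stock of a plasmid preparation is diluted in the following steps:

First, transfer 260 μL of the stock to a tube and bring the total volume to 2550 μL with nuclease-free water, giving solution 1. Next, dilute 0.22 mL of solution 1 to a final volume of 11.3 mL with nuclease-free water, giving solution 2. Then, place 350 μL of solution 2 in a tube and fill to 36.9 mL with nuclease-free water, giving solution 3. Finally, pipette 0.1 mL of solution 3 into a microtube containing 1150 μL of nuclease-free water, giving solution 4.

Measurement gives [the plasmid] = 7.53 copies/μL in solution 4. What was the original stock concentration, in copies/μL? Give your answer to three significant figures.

5.00 × 10^6 copies/μL

Step 1: 260 μL brought to 2550 μL → factor 2550/260 = 9.8077
Step 2: 0.22 mL brought to 11.3 mL → factor 11.3/0.22 = 51.364
Step 3: 350 μL brought to 36.9 mL → factor 36900/350 = 105.43
Step 4: 0.1 mL + 1150 μL = 1.25 mL total → factor 1.25/0.1 = 12.5
Overall dilution factor = 9.8077 × 51.364 × 105.43 × 12.5 = 6.6388 × 10^5
Stock = 7.53 copies/μL × 6.6388 × 10^5 = 5.00 × 10^6 copies/μL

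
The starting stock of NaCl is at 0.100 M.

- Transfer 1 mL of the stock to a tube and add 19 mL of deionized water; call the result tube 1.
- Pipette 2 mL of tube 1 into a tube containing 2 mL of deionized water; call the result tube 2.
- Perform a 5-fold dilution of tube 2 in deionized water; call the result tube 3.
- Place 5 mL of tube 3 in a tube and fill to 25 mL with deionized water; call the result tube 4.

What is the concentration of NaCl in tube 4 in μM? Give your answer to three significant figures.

Step 1: 1 mL + 19 mL = 20 mL total → factor 20/1 = 20
Step 2: 2 mL + 2 mL = 4 mL total → factor 4/2 = 2
Step 3: 5-fold → factor 5
Step 4: 5 mL brought to 25 mL → factor 25/5 = 5
Overall dilution factor = 20 × 2 × 5 × 5 = 1000
Final = 0.100 M / 1000 = 0.0001000 M = 100 μM

100 μM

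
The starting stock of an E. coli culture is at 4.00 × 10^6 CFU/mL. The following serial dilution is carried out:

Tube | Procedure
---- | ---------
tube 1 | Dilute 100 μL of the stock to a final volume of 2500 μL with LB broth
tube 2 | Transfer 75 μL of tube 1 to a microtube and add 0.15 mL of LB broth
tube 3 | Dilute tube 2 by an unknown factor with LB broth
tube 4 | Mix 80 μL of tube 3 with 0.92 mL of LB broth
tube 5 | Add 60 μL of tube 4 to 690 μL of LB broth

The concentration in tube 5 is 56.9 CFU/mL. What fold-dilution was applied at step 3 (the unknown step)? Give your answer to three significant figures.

Step 1: 100 μL brought to 2500 μL → factor 2500/100 = 25
Step 2: 75 μL + 0.15 mL = 225 μL total → factor 225/75 = 3
Step 3: unknown factor x
Step 4: 80 μL + 0.92 mL = 1000 μL total → factor 1000/80 = 12.5
Step 5: 60 μL + 690 μL = 750 μL total → factor 750/60 = 12.5
Product of known-step factors = 11719
Overall factor = 4.00 × 10^6 CFU/mL / (56.9 CFU/mL) = 70299
x = 70299 / 11719 = 6.00

6.00-fold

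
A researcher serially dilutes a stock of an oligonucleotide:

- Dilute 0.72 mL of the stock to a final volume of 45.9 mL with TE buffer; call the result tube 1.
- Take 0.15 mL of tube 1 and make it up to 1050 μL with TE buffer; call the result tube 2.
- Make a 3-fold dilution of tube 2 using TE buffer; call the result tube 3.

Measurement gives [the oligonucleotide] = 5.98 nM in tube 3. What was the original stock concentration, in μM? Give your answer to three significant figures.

Step 1: 0.72 mL brought to 45.9 mL → factor 45.9/0.72 = 63.75
Step 2: 0.15 mL brought to 1050 μL → factor 1.05/0.15 = 7
Step 3: 3-fold → factor 3
Overall dilution factor = 63.75 × 7 × 3 = 1338.8
Stock = 5.98 nM × 1338.8 = 8006 nM = 8.01 μM

8.01 μM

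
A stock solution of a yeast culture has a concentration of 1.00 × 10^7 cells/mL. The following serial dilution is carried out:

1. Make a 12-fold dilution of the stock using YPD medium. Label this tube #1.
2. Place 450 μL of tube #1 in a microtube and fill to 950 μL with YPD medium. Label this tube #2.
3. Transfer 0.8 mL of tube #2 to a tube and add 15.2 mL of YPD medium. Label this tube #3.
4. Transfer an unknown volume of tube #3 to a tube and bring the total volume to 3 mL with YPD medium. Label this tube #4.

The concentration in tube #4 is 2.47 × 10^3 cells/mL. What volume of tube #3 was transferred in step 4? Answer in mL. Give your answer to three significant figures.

0.375 mL

Step 1: 12-fold → factor 12
Step 2: 450 μL brought to 950 μL → factor 950/450 = 2.1111
Step 3: 0.8 mL + 15.2 mL = 16 mL total → factor 16/0.8 = 20
Step 4: v brought to 3 mL → factor = 3 mL/v
Product of known-step factors = 506.67
Overall factor = 1.00 × 10^7 cells/mL / (2.47 × 10^3 cells/mL) = 4048.6
Step-4 factor = 4048.6 / 506.67 = 7.9906
v = 3 mL / 7.9906 = 0.375 mL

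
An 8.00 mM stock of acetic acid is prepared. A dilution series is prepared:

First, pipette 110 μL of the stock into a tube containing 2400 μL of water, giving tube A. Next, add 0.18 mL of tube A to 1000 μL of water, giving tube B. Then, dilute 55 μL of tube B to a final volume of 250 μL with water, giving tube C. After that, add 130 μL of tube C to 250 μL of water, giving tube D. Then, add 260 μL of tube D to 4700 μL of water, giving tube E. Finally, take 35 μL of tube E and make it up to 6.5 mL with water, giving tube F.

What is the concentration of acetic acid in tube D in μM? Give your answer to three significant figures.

4.03 μM

Step 1: 110 μL + 2400 μL = 2510 μL total → factor 2510/110 = 22.818
Step 2: 0.18 mL + 1000 μL = 1.18 mL total → factor 1.18/0.18 = 6.5556
Step 3: 55 μL brought to 250 μL → factor 250/55 = 4.5455
Step 4: 130 μL + 250 μL = 380 μL total → factor 380/130 = 2.9231
Dilution factor through tube D = 22.818 × 6.5556 × 4.5455 × 2.9231 = 1987.5
[tube D] = 8.00 mM / 1987.5 = 0.004025 mM = 4.03 μM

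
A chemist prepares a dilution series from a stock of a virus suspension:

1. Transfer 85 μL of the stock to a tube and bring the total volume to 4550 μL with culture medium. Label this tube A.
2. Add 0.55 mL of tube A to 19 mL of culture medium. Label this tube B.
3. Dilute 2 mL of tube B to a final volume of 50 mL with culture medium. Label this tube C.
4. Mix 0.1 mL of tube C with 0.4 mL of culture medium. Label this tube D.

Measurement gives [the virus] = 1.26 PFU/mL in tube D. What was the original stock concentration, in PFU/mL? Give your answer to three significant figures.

Step 1: 85 μL brought to 4550 μL → factor 4550/85 = 53.529
Step 2: 0.55 mL + 19 mL = 19.55 mL total → factor 19.55/0.55 = 35.545
Step 3: 2 mL brought to 50 mL → factor 50/2 = 25
Step 4: 0.1 mL + 0.4 mL = 0.5 mL total → factor 0.5/0.1 = 5
Overall dilution factor = 53.529 × 35.545 × 25 × 5 = 2.3784 × 10^5
Stock = 1.26 PFU/mL × 2.3784 × 10^5 = 3.00 × 10^5 PFU/mL

3.00 × 10^5 PFU/mL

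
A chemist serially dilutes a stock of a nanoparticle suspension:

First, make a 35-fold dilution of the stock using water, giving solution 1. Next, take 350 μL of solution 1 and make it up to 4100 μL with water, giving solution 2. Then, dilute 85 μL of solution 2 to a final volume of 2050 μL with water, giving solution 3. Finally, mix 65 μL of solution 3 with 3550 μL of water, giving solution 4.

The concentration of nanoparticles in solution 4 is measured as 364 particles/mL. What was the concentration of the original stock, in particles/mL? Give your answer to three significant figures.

2.00 × 10^8 particles/mL

Step 1: 35-fold → factor 35
Step 2: 350 μL brought to 4100 μL → factor 4100/350 = 11.714
Step 3: 85 μL brought to 2050 μL → factor 2050/85 = 24.118
Step 4: 65 μL + 3550 μL = 3615 μL total → factor 3615/65 = 55.615
Overall dilution factor = 35 × 11.714 × 24.118 × 55.615 = 5.4994 × 10^5
Stock = 364 particles/mL × 5.4994 × 10^5 = 2.00 × 10^8 particles/mL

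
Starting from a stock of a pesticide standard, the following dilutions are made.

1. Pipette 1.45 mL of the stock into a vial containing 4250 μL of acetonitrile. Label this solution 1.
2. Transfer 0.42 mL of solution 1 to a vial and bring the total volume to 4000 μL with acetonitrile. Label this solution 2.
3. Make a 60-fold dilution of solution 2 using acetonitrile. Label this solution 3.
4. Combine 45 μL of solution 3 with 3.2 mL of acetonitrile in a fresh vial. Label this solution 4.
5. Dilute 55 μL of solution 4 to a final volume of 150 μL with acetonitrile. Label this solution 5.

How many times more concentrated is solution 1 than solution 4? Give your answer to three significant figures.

4.12 × 10^4

Step 1: 1.45 mL + 4250 μL = 5.7 mL total → factor 5.7/1.45 = 3.931
Step 2: 0.42 mL brought to 4000 μL → factor 4/0.42 = 9.5238
Step 3: 60-fold → factor 60
Step 4: 45 μL + 3.2 mL = 3245 μL total → factor 3245/45 = 72.111
Dilution factor to solution 1 = 3.931; to solution 4 = 1.6198 × 10^5
[solution 1]/[solution 4] = (factor to solution 4)/(factor to solution 1) = 1.6198 × 10^5/3.931 = 4.12 × 10^4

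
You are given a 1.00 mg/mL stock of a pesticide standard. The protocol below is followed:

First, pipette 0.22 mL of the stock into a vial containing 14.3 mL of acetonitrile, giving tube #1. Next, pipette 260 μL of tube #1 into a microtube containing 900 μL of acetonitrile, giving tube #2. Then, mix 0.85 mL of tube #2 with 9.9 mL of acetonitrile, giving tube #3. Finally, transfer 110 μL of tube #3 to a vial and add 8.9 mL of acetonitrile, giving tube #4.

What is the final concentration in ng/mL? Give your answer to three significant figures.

3.28 ng/mL

Step 1: 0.22 mL + 14.3 mL = 14.52 mL total → factor 14.52/0.22 = 66
Step 2: 260 μL + 900 μL = 1160 μL total → factor 1160/260 = 4.4615
Step 3: 0.85 mL + 9.9 mL = 10.75 mL total → factor 10.75/0.85 = 12.647
Step 4: 110 μL + 8.9 mL = 9010 μL total → factor 9010/110 = 81.909
Overall dilution factor = 66 × 4.4615 × 12.647 × 81.909 = 3.0504 × 10^5
Final = 1.00 mg/mL / 3.0504 × 10^5 = 3.278 × 10^-6 mg/mL = 3.28 ng/mL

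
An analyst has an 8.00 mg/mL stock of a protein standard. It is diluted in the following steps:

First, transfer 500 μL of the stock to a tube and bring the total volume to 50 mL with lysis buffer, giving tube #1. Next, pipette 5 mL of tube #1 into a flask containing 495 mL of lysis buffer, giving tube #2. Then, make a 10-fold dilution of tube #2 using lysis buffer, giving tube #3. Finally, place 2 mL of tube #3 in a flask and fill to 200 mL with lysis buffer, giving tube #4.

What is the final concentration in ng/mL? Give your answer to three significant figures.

Step 1: 500 μL brought to 50 mL → factor 50000/500 = 100
Step 2: 5 mL + 495 mL = 500 mL total → factor 500/5 = 100
Step 3: 10-fold → factor 10
Step 4: 2 mL brought to 200 mL → factor 200/2 = 100
Overall dilution factor = 100 × 100 × 10 × 100 = 1 × 10^7
Final = 8.00 mg/mL / 1 × 10^7 = 8.000 × 10^-7 mg/mL = 0.800 ng/mL

0.800 ng/mL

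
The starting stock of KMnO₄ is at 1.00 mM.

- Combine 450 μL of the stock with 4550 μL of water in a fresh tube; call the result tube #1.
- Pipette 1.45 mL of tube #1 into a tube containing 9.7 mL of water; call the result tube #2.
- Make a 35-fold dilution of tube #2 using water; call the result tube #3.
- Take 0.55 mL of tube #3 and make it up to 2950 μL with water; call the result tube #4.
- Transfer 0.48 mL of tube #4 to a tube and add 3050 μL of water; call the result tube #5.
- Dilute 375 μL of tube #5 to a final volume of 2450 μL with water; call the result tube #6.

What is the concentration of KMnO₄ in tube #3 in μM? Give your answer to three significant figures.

Step 1: 450 μL + 4550 μL = 5000 μL total → factor 5000/450 = 11.111
Step 2: 1.45 mL + 9.7 mL = 11.15 mL total → factor 11.15/1.45 = 7.6897
Step 3: 35-fold → factor 35
Dilution factor through tube #3 = 11.111 × 7.6897 × 35 = 2990.4
[tube #3] = 1.00 mM / 2990.4 = 0.0003344 mM = 0.334 μM

0.334 μM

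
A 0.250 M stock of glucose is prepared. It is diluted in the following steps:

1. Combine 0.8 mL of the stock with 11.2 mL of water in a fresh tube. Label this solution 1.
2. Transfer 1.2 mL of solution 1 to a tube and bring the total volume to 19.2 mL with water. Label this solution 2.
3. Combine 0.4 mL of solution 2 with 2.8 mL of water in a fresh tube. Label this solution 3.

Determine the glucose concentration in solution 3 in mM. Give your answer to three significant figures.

0.130 mM

Step 1: 0.8 mL + 11.2 mL = 12 mL total → factor 12/0.8 = 15
Step 2: 1.2 mL brought to 19.2 mL → factor 19.2/1.2 = 16
Step 3: 0.4 mL + 2.8 mL = 3.2 mL total → factor 3.2/0.4 = 8
Overall dilution factor = 15 × 16 × 8 = 1920
Final = 0.250 M / 1920 = 0.0001302 M = 0.130 mM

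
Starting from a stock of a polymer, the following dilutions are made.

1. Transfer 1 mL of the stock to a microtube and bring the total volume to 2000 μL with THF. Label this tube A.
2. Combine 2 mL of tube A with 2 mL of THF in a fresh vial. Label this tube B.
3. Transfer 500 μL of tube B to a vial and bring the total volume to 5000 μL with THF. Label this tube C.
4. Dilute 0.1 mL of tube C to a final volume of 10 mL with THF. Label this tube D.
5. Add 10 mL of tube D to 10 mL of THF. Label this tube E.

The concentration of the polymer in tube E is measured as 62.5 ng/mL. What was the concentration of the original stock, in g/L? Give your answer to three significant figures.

0.500 g/L

Step 1: 1 mL brought to 2000 μL → factor 2/1 = 2
Step 2: 2 mL + 2 mL = 4 mL total → factor 4/2 = 2
Step 3: 500 μL brought to 5000 μL → factor 5000/500 = 10
Step 4: 0.1 mL brought to 10 mL → factor 10/0.1 = 100
Step 5: 10 mL + 10 mL = 20 mL total → factor 20/10 = 2
Overall dilution factor = 2 × 2 × 10 × 100 × 2 = 8000
Stock = 62.5 ng/mL × 8000 = 5.000 × 10^5 ng/mL = 0.500 g/L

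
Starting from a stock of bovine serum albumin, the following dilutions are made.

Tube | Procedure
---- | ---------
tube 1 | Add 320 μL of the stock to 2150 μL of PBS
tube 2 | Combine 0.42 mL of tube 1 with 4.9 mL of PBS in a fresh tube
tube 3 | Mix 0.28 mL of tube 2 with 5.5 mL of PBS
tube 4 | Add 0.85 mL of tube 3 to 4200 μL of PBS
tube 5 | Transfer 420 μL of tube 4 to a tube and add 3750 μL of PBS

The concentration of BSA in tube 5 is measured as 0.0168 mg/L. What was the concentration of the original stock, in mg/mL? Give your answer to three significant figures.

Step 1: 320 μL + 2150 μL = 2470 μL total → factor 2470/320 = 7.7188
Step 2: 0.42 mL + 4.9 mL = 5.32 mL total → factor 5.32/0.42 = 12.667
Step 3: 0.28 mL + 5.5 mL = 5.78 mL total → factor 5.78/0.28 = 20.643
Step 4: 0.85 mL + 4200 μL = 5.05 mL total → factor 5.05/0.85 = 5.9412
Step 5: 420 μL + 3750 μL = 4170 μL total → factor 4170/420 = 9.9286
Overall dilution factor = 7.7188 × 12.667 × 20.643 × 5.9412 × 9.9286 = 1.1905 × 10^5
Stock = 0.0168 mg/L × 1.1905 × 10^5 = 2000 mg/L = 2.00 mg/mL

2.00 mg/mL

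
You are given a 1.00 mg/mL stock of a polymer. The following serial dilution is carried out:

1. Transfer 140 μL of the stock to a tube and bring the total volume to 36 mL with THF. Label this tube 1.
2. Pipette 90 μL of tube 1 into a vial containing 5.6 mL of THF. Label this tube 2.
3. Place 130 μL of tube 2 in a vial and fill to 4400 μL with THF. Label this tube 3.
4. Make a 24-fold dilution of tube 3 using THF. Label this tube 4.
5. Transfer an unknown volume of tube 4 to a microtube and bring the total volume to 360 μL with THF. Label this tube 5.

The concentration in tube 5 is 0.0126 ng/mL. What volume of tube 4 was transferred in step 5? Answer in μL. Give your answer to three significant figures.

Step 1: 140 μL brought to 36 mL → factor 36000/140 = 257.14
Step 2: 90 μL + 5.6 mL = 5690 μL total → factor 5690/90 = 63.222
Step 3: 130 μL brought to 4400 μL → factor 4400/130 = 33.846
Step 4: 24-fold → factor 24
Step 5: v brought to 360 μL → factor = 360 μL/v
Product of known-step factors = 1.3206 × 10^7
Overall factor = 1.00 mg/mL / (0.0126 ng/mL) = 7.9365 × 10^7
Step-5 factor = 7.9365 × 10^7 / 1.3206 × 10^7 = 6.0099
v = 360 μL / 6.0099 = 59.9 μL

59.9 μL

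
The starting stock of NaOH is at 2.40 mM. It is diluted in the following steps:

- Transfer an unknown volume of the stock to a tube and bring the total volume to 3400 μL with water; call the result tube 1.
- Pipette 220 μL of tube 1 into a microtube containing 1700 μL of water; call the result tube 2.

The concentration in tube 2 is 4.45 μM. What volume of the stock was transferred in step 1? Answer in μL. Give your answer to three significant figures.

55.0 μL

Step 1: v brought to 3400 μL → factor = 3400 μL/v
Step 2: 220 μL + 1700 μL = 1920 μL total → factor 1920/220 = 8.7273
Product of known-step factors = 8.7273
Overall factor = 2.40 mM / (4.45 μM) = 539.33
Step-1 factor = 539.33 / 8.7273 = 61.798
v = 3400 μL / 61.798 = 55.0 μL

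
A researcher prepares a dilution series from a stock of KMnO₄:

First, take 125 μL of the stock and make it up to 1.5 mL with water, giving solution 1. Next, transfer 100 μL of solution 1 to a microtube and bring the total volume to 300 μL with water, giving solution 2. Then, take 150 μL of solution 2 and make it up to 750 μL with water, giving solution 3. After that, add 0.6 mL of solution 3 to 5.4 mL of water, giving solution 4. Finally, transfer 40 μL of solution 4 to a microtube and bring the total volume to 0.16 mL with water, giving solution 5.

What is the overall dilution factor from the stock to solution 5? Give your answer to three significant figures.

7.20 × 10^3

Step 1: 125 μL brought to 1.5 mL → factor 1500/125 = 12
Step 2: 100 μL brought to 300 μL → factor 300/100 = 3
Step 3: 150 μL brought to 750 μL → factor 750/150 = 5
Step 4: 0.6 mL + 5.4 mL = 6 mL total → factor 6/0.6 = 10
Step 5: 40 μL brought to 0.16 mL → factor 160/40 = 4
Overall dilution factor = 12 × 3 × 5 × 10 × 4 = 7200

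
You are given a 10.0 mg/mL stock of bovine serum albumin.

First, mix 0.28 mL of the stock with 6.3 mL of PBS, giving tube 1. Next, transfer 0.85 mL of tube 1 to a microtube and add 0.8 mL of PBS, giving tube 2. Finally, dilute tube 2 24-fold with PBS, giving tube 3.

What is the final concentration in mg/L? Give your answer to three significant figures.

9.13 mg/L

Step 1: 0.28 mL + 6.3 mL = 6.58 mL total → factor 6.58/0.28 = 23.5
Step 2: 0.85 mL + 0.8 mL = 1.65 mL total → factor 1.65/0.85 = 1.9412
Step 3: 24-fold → factor 24
Overall dilution factor = 23.5 × 1.9412 × 24 = 1094.8
Final = 10.0 mg/mL / 1094.8 = 0.009134 mg/mL = 9.13 mg/L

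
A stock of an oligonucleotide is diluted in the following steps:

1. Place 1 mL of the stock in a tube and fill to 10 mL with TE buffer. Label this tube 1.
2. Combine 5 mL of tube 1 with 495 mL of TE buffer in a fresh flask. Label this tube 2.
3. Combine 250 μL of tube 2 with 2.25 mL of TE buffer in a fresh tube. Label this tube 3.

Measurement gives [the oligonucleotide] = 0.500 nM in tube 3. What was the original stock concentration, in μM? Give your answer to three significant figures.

Step 1: 1 mL brought to 10 mL → factor 10/1 = 10
Step 2: 5 mL + 495 mL = 500 mL total → factor 500/5 = 100
Step 3: 250 μL + 2.25 mL = 2500 μL total → factor 2500/250 = 10
Overall dilution factor = 10 × 100 × 10 = 10000
Stock = 0.500 nM × 10000 = 5000 nM = 5.00 μM

5.00 μM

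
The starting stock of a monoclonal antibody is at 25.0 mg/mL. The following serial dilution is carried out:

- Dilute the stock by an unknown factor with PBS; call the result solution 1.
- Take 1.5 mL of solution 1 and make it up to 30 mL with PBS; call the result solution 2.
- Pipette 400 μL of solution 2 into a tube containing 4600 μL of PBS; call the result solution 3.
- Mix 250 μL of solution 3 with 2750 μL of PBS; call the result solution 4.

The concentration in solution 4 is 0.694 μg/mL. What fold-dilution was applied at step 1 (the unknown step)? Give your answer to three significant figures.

12.0-fold

Step 1: unknown factor x
Step 2: 1.5 mL brought to 30 mL → factor 30/1.5 = 20
Step 3: 400 μL + 4600 μL = 5000 μL total → factor 5000/400 = 12.5
Step 4: 250 μL + 2750 μL = 3000 μL total → factor 3000/250 = 12
Product of known-step factors = 3000
Overall factor = 25.0 mg/mL / (0.694 μg/mL) = 36023
x = 36023 / 3000 = 12.0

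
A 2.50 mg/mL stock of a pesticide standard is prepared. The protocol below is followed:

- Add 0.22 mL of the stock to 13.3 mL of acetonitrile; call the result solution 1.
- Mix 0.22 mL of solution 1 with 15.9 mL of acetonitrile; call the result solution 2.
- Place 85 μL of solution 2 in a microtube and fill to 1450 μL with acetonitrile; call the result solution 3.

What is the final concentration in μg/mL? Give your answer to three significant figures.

0.0325 μg/mL

Step 1: 0.22 mL + 13.3 mL = 13.52 mL total → factor 13.52/0.22 = 61.455
Step 2: 0.22 mL + 15.9 mL = 16.12 mL total → factor 16.12/0.22 = 73.273
Step 3: 85 μL brought to 1450 μL → factor 1450/85 = 17.059
Overall dilution factor = 61.455 × 73.273 × 17.059 = 76815
Final = 2.50 mg/mL / 76815 = 3.255 × 10^-5 mg/mL = 0.0325 μg/mL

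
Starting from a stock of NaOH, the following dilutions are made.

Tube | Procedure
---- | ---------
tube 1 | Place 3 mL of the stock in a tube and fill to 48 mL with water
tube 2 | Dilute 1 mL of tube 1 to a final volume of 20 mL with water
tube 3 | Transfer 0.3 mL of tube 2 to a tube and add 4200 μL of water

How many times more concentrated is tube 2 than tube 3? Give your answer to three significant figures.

Step 1: 3 mL brought to 48 mL → factor 48/3 = 16
Step 2: 1 mL brought to 20 mL → factor 20/1 = 20
Step 3: 0.3 mL + 4200 μL = 4.5 mL total → factor 4.5/0.3 = 15
Dilution factor to tube 2 = 320; to tube 3 = 4800
[tube 2]/[tube 3] = (factor to tube 3)/(factor to tube 2) = 4800/320 = 15.0

15.0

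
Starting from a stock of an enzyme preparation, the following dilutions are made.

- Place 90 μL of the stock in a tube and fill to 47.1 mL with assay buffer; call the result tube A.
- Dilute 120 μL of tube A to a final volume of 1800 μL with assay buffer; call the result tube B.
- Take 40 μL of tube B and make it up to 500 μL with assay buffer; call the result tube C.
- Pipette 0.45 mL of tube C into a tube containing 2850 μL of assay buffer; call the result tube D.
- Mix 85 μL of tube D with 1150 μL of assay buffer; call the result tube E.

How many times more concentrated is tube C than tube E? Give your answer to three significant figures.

107

Step 1: 90 μL brought to 47.1 mL → factor 47100/90 = 523.33
Step 2: 120 μL brought to 1800 μL → factor 1800/120 = 15
Step 3: 40 μL brought to 500 μL → factor 500/40 = 12.5
Step 4: 0.45 mL + 2850 μL = 3.3 mL total → factor 3.3/0.45 = 7.3333
Step 5: 85 μL + 1150 μL = 1235 μL total → factor 1235/85 = 14.529
Dilution factor to tube C = 98125; to tube E = 1.0455 × 10^7
[tube C]/[tube E] = (factor to tube E)/(factor to tube C) = 1.0455 × 10^7/98125 = 107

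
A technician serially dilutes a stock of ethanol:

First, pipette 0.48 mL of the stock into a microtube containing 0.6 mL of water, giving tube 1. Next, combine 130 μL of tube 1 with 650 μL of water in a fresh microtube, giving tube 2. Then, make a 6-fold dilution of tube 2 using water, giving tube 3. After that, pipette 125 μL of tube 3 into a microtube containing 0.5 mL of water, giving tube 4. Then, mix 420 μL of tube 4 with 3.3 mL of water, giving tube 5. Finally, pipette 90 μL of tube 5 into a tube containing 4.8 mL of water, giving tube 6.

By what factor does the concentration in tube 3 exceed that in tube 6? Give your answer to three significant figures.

Step 1: 0.48 mL + 0.6 mL = 1.08 mL total → factor 1.08/0.48 = 2.25
Step 2: 130 μL + 650 μL = 780 μL total → factor 780/130 = 6
Step 3: 6-fold → factor 6
Step 4: 125 μL + 0.5 mL = 625 μL total → factor 625/125 = 5
Step 5: 420 μL + 3.3 mL = 3720 μL total → factor 3720/420 = 8.8571
Step 6: 90 μL + 4.8 mL = 4890 μL total → factor 4890/90 = 54.333
Dilution factor to tube 3 = 81; to tube 6 = 1.949 × 10^5
[tube 3]/[tube 6] = (factor to tube 6)/(factor to tube 3) = 1.949 × 10^5/81 = 2.41 × 10^3

2.41 × 10^3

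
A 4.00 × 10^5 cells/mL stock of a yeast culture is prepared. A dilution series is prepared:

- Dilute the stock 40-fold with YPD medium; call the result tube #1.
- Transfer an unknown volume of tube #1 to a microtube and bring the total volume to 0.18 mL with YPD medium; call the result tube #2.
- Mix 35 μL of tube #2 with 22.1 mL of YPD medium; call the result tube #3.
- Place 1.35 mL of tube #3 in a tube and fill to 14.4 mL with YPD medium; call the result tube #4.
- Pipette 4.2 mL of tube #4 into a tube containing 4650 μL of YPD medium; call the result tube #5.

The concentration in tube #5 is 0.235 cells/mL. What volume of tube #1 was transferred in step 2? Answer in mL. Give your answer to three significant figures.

Step 1: 40-fold → factor 40
Step 2: v brought to 0.18 mL → factor = 0.18 mL/v
Step 3: 35 μL + 22.1 mL = 22135 μL total → factor 22135/35 = 632.43
Step 4: 1.35 mL brought to 14.4 mL → factor 14.4/1.35 = 10.667
Step 5: 4.2 mL + 4650 μL = 8.85 mL total → factor 8.85/4.2 = 2.1071
Product of known-step factors = 5.6858 × 10^5
Overall factor = 4.00 × 10^5 cells/mL / (0.235 cells/mL) = 1.7021 × 10^6
Step-2 factor = 1.7021 × 10^6 / 5.6858 × 10^5 = 2.9936
v = 0.18 mL / 2.9936 = 0.0601 mL

0.0601 mL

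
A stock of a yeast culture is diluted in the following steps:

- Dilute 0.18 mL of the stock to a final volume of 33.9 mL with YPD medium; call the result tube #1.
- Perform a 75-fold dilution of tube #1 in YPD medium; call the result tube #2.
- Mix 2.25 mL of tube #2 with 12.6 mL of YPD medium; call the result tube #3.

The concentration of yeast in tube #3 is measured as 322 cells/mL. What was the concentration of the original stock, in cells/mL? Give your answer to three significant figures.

3.00 × 10^7 cells/mL

Step 1: 0.18 mL brought to 33.9 mL → factor 33.9/0.18 = 188.33
Step 2: 75-fold → factor 75
Step 3: 2.25 mL + 12.6 mL = 14.85 mL total → factor 14.85/2.25 = 6.6
Overall dilution factor = 188.33 × 75 × 6.6 = 93225
Stock = 322 cells/mL × 93225 = 3.00 × 10^7 cells/mL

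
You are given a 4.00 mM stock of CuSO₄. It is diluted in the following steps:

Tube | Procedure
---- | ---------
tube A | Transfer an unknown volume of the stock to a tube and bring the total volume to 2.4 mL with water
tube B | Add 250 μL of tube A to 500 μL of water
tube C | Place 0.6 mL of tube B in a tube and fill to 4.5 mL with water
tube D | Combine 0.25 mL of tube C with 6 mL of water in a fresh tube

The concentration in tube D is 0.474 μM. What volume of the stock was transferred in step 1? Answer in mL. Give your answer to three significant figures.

Step 1: v brought to 2.4 mL → factor = 2.4 mL/v
Step 2: 250 μL + 500 μL = 750 μL total → factor 750/250 = 3
Step 3: 0.6 mL brought to 4.5 mL → factor 4.5/0.6 = 7.5
Step 4: 0.25 mL + 6 mL = 6.25 mL total → factor 6.25/0.25 = 25
Product of known-step factors = 562.5
Overall factor = 4.00 mM / (0.474 μM) = 8438.8
Step-1 factor = 8438.8 / 562.5 = 15.002
v = 2.4 mL / 15.002 = 0.160 mL

0.160 mL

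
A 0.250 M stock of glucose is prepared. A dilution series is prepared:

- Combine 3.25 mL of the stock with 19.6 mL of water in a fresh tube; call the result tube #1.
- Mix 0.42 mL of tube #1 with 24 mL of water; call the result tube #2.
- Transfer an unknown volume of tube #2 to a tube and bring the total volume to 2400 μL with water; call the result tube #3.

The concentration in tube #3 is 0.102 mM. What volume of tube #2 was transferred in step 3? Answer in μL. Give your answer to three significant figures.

400 μL

Step 1: 3.25 mL + 19.6 mL = 22.85 mL total → factor 22.85/3.25 = 7.0308
Step 2: 0.42 mL + 24 mL = 24.42 mL total → factor 24.42/0.42 = 58.143
Step 3: v brought to 2400 μL → factor = 2400 μL/v
Product of known-step factors = 408.79
Overall factor = 0.250 M / (0.102 mM) = 2451
Step-3 factor = 2451 / 408.79 = 5.9957
v = 2400 μL / 5.9957 = 400 μL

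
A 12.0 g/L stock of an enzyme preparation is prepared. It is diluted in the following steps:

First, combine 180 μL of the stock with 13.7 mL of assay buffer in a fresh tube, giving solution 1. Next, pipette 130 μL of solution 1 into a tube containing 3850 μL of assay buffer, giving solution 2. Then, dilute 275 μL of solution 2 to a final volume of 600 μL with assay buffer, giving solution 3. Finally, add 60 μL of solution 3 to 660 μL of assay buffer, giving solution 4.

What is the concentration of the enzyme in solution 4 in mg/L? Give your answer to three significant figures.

0.194 mg/L

Step 1: 180 μL + 13.7 mL = 13880 μL total → factor 13880/180 = 77.111
Step 2: 130 μL + 3850 μL = 3980 μL total → factor 3980/130 = 30.615
Step 3: 275 μL brought to 600 μL → factor 600/275 = 2.1818
Step 4: 60 μL + 660 μL = 720 μL total → factor 720/60 = 12
Overall dilution factor = 77.111 × 30.615 × 2.1818 × 12 = 61810
Final = 12.0 g/L / 61810 = 0.0001941 g/L = 0.194 mg/L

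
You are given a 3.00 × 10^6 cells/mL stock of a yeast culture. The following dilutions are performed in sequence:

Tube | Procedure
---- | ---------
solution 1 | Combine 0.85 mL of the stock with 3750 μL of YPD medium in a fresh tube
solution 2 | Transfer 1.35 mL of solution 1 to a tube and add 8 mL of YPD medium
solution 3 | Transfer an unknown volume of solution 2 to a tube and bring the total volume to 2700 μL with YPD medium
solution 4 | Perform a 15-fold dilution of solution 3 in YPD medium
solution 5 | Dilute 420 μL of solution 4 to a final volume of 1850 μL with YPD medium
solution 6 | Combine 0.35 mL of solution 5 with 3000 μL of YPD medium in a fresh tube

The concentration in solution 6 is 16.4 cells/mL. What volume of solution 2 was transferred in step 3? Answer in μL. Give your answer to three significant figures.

350 μL

Step 1: 0.85 mL + 3750 μL = 4.6 mL total → factor 4.6/0.85 = 5.4118
Step 2: 1.35 mL + 8 mL = 9.35 mL total → factor 9.35/1.35 = 6.9259
Step 3: v brought to 2700 μL → factor = 2700 μL/v
Step 4: 15-fold → factor 15
Step 5: 420 μL brought to 1850 μL → factor 1850/420 = 4.4048
Step 6: 0.35 mL + 3000 μL = 3.35 mL total → factor 3.35/0.35 = 9.5714
Product of known-step factors = 23703
Overall factor = 3.00 × 10^6 cells/mL / (16.4 cells/mL) = 1.8293 × 10^5
Step-3 factor = 1.8293 × 10^5 / 23703 = 7.7174
v = 2700 μL / 7.7174 = 350 μL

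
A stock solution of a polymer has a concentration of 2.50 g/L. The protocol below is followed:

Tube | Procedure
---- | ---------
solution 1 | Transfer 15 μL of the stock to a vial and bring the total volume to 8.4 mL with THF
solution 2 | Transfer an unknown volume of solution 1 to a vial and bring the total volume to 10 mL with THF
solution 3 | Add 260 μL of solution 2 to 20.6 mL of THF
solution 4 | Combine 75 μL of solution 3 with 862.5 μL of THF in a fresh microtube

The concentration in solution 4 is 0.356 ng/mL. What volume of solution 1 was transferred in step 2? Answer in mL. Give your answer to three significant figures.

0.800 mL

Step 1: 15 μL brought to 8.4 mL → factor 8400/15 = 560
Step 2: v brought to 10 mL → factor = 10 mL/v
Step 3: 260 μL + 20.6 mL = 20860 μL total → factor 20860/260 = 80.231
Step 4: 75 μL + 862.5 μL = 937.5 μL total → factor 937.5/75 = 12.5
Product of known-step factors = 5.6162 × 10^5
Overall factor = 2.50 g/L / (0.356 ng/mL) = 7.0225 × 10^6
Step-2 factor = 7.0225 × 10^6 / 5.6162 × 10^5 = 12.504
v = 10 mL / 12.504 = 0.800 mL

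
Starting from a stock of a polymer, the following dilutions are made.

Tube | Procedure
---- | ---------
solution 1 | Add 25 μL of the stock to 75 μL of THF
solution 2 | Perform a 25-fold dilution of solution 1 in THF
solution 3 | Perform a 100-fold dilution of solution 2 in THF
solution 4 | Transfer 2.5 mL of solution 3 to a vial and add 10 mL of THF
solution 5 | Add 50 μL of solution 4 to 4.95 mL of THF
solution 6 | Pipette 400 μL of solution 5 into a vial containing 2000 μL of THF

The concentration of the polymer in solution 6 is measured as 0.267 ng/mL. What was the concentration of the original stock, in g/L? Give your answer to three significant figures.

Step 1: 25 μL + 75 μL = 100 μL total → factor 100/25 = 4
Step 2: 25-fold → factor 25
Step 3: 100-fold → factor 100
Step 4: 2.5 mL + 10 mL = 12.5 mL total → factor 12.5/2.5 = 5
Step 5: 50 μL + 4.95 mL = 5000 μL total → factor 5000/50 = 100
Step 6: 400 μL + 2000 μL = 2400 μL total → factor 2400/400 = 6
Overall dilution factor = 4 × 25 × 100 × 5 × 100 × 6 = 3 × 10^7
Stock = 0.267 ng/mL × 3 × 10^7 = 8.010 × 10^6 ng/mL = 8.01 g/L

8.01 g/L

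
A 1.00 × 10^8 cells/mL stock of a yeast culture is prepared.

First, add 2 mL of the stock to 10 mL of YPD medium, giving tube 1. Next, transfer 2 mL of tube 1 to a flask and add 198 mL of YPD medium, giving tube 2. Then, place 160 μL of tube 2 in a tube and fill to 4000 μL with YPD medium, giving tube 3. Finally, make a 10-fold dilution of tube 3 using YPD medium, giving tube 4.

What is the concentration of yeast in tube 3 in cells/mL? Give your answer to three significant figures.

6.67 × 10^3 cells/mL

Step 1: 2 mL + 10 mL = 12 mL total → factor 12/2 = 6
Step 2: 2 mL + 198 mL = 200 mL total → factor 200/2 = 100
Step 3: 160 μL brought to 4000 μL → factor 4000/160 = 25
Dilution factor through tube 3 = 6 × 100 × 25 = 15000
[tube 3] = 1.00 × 10^8 cells/mL / 15000 = 6.67 × 10^3 cells/mL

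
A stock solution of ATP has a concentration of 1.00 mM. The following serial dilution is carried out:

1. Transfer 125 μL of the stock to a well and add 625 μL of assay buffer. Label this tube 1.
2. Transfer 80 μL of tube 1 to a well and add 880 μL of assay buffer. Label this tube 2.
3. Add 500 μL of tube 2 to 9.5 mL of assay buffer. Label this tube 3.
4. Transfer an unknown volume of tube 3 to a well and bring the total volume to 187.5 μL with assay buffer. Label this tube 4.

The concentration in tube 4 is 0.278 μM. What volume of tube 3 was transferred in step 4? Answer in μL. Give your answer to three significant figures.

75.1 μL

Step 1: 125 μL + 625 μL = 750 μL total → factor 750/125 = 6
Step 2: 80 μL + 880 μL = 960 μL total → factor 960/80 = 12
Step 3: 500 μL + 9.5 mL = 10000 μL total → factor 10000/500 = 20
Step 4: v brought to 187.5 μL → factor = 187.5 μL/v
Product of known-step factors = 1440
Overall factor = 1.00 mM / (0.278 μM) = 3597.1
Step-4 factor = 3597.1 / 1440 = 2.498
v = 187.5 μL / 2.498 = 75.1 μL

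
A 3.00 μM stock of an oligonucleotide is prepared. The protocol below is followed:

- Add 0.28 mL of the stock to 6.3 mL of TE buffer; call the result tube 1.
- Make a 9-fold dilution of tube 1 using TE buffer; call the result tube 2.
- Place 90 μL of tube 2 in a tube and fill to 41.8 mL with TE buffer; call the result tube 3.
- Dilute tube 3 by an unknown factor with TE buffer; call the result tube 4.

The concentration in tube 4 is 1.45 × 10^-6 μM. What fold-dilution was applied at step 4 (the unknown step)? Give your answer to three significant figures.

21.1-fold

Step 1: 0.28 mL + 6.3 mL = 6.58 mL total → factor 6.58/0.28 = 23.5
Step 2: 9-fold → factor 9
Step 3: 90 μL brought to 41.8 mL → factor 41800/90 = 464.44
Step 4: unknown factor x
Product of known-step factors = 98230
Overall factor = 3.00 μM / (1.45 × 10^-6 μM) = 2.069 × 10^6
x = 2.069 × 10^6 / 98230 = 21.1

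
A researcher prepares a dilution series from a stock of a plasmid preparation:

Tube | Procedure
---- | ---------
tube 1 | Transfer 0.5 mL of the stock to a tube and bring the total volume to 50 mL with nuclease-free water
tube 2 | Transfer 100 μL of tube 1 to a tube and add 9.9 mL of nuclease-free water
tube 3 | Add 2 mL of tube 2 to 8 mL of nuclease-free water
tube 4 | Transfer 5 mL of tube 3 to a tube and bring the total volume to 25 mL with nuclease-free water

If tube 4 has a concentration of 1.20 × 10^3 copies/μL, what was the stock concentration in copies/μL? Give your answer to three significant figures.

Step 1: 0.5 mL brought to 50 mL → factor 50/0.5 = 100
Step 2: 100 μL + 9.9 mL = 10000 μL total → factor 10000/100 = 100
Step 3: 2 mL + 8 mL = 10 mL total → factor 10/2 = 5
Step 4: 5 mL brought to 25 mL → factor 25/5 = 5
Overall dilution factor = 100 × 100 × 5 × 5 = 2.5 × 10^5
Stock = 1.20 × 10^3 copies/μL × 2.5 × 10^5 = 3.00 × 10^8 copies/μL

3.00 × 10^8 copies/μL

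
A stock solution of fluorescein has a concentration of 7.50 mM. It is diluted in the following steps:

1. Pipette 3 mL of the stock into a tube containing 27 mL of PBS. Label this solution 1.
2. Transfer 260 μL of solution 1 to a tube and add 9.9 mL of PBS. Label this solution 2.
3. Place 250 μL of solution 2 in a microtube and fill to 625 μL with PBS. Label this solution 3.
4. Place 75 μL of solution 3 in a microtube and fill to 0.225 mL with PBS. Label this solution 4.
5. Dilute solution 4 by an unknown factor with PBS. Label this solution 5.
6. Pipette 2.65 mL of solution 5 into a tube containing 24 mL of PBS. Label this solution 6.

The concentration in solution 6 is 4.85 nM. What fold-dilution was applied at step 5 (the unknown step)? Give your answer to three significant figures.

Step 1: 3 mL + 27 mL = 30 mL total → factor 30/3 = 10
Step 2: 260 μL + 9.9 mL = 10160 μL total → factor 10160/260 = 39.077
Step 3: 250 μL brought to 625 μL → factor 625/250 = 2.5
Step 4: 75 μL brought to 0.225 mL → factor 225/75 = 3
Step 5: unknown factor x
Step 6: 2.65 mL + 24 mL = 26.65 mL total → factor 26.65/2.65 = 10.057
Product of known-step factors = 29474
Overall factor = 7.50 mM / (4.85 nM) = 1.5464 × 10^6
x = 1.5464 × 10^6 / 29474 = 52.5

52.5-fold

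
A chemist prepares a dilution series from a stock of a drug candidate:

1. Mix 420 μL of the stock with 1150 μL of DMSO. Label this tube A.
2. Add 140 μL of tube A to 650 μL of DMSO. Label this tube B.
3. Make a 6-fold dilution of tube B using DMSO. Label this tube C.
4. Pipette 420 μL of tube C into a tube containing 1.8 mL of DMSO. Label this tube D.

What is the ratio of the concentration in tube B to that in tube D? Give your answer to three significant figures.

Step 1: 420 μL + 1150 μL = 1570 μL total → factor 1570/420 = 3.7381
Step 2: 140 μL + 650 μL = 790 μL total → factor 790/140 = 5.6429
Step 3: 6-fold → factor 6
Step 4: 420 μL + 1.8 mL = 2220 μL total → factor 2220/420 = 5.2857
Dilution factor to tube B = 21.094; to tube D = 668.97
[tube B]/[tube D] = (factor to tube D)/(factor to tube B) = 668.97/21.094 = 31.7

31.7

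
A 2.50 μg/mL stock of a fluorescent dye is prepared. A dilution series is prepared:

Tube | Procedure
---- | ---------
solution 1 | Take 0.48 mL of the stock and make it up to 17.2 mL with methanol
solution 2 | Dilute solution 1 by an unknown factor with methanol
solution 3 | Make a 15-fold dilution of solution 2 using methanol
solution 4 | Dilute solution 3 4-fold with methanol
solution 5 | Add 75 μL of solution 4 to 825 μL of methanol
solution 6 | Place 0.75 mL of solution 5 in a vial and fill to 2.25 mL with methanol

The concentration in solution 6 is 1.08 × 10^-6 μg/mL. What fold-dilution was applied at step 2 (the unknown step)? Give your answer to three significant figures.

29.9-fold

Step 1: 0.48 mL brought to 17.2 mL → factor 17.2/0.48 = 35.833
Step 2: unknown factor x
Step 3: 15-fold → factor 15
Step 4: 4-fold → factor 4
Step 5: 75 μL + 825 μL = 900 μL total → factor 900/75 = 12
Step 6: 0.75 mL brought to 2.25 mL → factor 2.25/0.75 = 3
Product of known-step factors = 77400
Overall factor = 2.50 μg/mL / (1.08 × 10^-6 μg/mL) = 2.3148 × 10^6
x = 2.3148 × 10^6 / 77400 = 29.9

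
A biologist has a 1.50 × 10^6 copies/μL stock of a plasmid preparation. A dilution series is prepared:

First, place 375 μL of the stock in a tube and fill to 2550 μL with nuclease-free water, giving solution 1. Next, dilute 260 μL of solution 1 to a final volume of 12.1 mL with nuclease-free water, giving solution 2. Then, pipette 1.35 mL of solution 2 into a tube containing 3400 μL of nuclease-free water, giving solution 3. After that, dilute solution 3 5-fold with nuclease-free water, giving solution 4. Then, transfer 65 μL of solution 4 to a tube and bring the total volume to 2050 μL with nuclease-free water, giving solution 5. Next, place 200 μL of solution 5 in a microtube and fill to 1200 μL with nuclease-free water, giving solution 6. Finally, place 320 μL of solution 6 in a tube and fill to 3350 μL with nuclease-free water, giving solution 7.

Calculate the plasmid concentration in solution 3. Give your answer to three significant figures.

Step 1: 375 μL brought to 2550 μL → factor 2550/375 = 6.8
Step 2: 260 μL brought to 12.1 mL → factor 12100/260 = 46.538
Step 3: 1.35 mL + 3400 μL = 4.75 mL total → factor 4.75/1.35 = 3.5185
Dilution factor through solution 3 = 6.8 × 46.538 × 3.5185 = 1113.5
[solution 3] = 1.50 × 10^6 copies/μL / 1113.5 = 1.35 × 10^3 copies/μL

1.35 × 10^3 copies/μL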